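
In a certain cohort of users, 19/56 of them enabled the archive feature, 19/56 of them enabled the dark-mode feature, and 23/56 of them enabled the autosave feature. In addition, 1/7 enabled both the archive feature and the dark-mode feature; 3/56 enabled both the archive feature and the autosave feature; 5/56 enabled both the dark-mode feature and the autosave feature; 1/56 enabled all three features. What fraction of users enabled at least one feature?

23/28

P(≥1) = 19/56 + 19/56 + 23/56 − 1/7 − 3/56 − 5/56 + 1/56 = 23/28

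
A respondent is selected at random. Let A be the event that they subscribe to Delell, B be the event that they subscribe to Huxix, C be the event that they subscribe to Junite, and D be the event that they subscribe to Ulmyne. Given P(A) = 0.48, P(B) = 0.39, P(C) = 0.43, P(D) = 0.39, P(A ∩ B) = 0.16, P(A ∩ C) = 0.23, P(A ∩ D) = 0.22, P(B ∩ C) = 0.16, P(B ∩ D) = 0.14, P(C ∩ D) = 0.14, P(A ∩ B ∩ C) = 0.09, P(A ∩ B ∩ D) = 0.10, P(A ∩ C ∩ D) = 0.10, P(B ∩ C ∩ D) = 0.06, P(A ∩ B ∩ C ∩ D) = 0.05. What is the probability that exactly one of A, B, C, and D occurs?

By inclusion–exclusion (exactly-one form):
P(exactly one) = 0.48 + 0.39 + 0.43 + 0.39 − 2·0.16 − 2·0.23 − 2·0.22 − 2·0.16 − 2·0.14 − 2·0.14 + 3·0.09 + 3·0.10 + 3·0.10 + 3·0.06 − 4·0.05 = 0.44

0.44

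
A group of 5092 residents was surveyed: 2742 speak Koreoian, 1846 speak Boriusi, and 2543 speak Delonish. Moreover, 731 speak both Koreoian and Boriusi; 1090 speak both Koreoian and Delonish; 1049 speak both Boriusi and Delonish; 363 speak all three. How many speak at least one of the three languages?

By inclusion–exclusion:
N(≥1) = 2742 + 1846 + 2543 − 731 − 1090 − 1049 + 363 = 4624

4624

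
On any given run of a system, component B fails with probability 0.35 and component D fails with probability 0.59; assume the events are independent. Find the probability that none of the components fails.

0.2665

P(none) = (1 − 0.35) × (1 − 0.59) = 0.65 × 0.41 = 0.2665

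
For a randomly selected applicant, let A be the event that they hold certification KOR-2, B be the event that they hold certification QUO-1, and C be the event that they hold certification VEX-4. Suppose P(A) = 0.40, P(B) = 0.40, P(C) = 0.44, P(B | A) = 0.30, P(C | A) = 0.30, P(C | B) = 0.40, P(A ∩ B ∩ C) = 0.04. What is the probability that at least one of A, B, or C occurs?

0.88

P(A ∩ B) = P(A)·P(B|A) = 0.40 × 0.30 = 0.12
P(A ∩ C) = P(A)·P(C|A) = 0.40 × 0.30 = 0.12
P(B ∩ C) = P(B)·P(C|B) = 0.40 × 0.40 = 0.16
P(A ∪ B ∪ C) = 0.40 + 0.40 + 0.44 − 0.12 − 0.12 − 0.16 + 0.04 = 0.88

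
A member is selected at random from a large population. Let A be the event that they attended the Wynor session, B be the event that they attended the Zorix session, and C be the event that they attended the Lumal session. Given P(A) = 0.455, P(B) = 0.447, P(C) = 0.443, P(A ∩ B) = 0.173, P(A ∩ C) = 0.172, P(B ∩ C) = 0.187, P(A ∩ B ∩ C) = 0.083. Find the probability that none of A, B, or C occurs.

0.104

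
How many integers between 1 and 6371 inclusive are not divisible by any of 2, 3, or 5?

1699

Using inclusion–exclusion:
floor(6371/2) + floor(6371/3) + floor(6371/5) − floor(6371/6) − floor(6371/10) − floor(6371/15) + floor(6371/30) = 3185 + 2123 + 1274 − 1061 − 637 − 424 + 212 = 4672
6371 − 4672 = 1699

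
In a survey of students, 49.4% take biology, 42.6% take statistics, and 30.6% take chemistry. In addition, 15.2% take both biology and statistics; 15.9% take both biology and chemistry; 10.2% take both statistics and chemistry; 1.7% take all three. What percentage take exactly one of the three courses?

45.1%

P(exactly one) = 49.4 + 42.6 + 30.6 − 2·15.2 − 2·15.9 − 2·10.2 + 3·1.7 = 45.1%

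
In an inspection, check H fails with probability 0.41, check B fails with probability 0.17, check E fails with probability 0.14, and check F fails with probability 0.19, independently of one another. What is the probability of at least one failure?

0.65887498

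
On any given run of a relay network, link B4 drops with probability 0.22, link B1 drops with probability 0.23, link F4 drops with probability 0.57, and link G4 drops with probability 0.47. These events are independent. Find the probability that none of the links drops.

Independence gives P(none) = ∏(1 − pᵢ).
P(none) = (1 − 0.22) × (1 − 0.23) × (1 − 0.57) × (1 − 0.47) = 0.78 × 0.77 × 0.43 × 0.53 = 0.13687674

0.13687674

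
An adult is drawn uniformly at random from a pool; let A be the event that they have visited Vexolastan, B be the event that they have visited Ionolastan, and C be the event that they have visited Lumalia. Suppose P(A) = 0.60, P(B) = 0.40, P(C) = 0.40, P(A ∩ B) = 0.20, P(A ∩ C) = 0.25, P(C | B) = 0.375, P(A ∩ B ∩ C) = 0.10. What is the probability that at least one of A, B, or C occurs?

P(B ∩ C) = P(B)·P(C|B) = 0.40 × 0.375 = 0.15
P(A ∪ B ∪ C) = 0.60 + 0.40 + 0.40 − 0.20 − 0.25 − 0.15 + 0.10 = 0.90

0.90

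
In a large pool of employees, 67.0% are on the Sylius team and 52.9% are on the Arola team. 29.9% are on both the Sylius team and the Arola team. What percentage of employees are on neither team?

By inclusion-exclusion,
P(≥1) = 67.0 + 52.9 − 29.9 = 90.0%
P(none) = 100% − 90.0% = 10.0%

10.0%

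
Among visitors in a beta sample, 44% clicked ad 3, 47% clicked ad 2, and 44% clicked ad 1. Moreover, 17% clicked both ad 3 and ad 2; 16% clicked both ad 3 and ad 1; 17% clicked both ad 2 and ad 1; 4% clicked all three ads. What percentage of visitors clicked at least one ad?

Inclusion–exclusion gives
P(at least one) = 44 + 47 + 44 − 17 − 16 − 17 + 4 = 89%

89%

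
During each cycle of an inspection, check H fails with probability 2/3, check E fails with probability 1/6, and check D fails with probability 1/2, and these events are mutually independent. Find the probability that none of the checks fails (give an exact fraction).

5/36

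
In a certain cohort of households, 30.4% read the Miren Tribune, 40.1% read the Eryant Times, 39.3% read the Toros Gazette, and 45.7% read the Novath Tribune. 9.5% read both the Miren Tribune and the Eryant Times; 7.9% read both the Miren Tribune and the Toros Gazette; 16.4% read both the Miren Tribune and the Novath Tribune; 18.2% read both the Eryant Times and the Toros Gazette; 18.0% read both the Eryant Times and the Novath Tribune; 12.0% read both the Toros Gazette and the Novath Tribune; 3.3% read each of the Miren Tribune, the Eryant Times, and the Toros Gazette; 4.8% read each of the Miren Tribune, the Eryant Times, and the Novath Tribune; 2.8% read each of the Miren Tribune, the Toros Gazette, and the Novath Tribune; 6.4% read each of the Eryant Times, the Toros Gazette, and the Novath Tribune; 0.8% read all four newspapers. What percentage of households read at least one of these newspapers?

90.0%

By inclusion–exclusion:
P(at least one) = 30.4 + 40.1 + 39.3 + 45.7 − 9.5 − 7.9 − 16.4 − 18.2 − 18.0 − 12.0 + 3.3 + 4.8 + 2.8 + 6.4 − 0.8 = 90.0%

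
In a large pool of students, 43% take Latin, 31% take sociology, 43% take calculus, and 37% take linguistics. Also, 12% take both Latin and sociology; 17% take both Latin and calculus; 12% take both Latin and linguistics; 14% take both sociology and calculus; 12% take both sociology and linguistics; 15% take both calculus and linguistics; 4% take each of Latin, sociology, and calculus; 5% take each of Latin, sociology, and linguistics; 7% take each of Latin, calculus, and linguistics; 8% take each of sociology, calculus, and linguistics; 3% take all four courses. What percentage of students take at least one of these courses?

93%

P(≥1) = 43 + 31 + 43 + 37 − 12 − 17 − 12 − 14 − 12 − 15 + 4 + 5 + 7 + 8 − 3 = 93%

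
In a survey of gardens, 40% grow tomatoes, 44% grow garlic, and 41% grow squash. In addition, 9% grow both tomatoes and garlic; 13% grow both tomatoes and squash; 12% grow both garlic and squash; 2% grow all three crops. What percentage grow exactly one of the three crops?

63%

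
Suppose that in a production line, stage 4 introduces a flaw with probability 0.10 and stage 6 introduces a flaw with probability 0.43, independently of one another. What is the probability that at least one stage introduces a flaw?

0.487

P(none) = (1 − 0.10) × (1 − 0.43) = 0.90 × 0.57 = 0.513
P(at least one) = 1 − 0.513 = 0.487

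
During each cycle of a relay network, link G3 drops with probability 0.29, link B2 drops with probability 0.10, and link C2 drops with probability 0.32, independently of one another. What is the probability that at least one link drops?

P(none) = (1 − 0.29) × (1 − 0.10) × (1 − 0.32) = 0.71 × 0.90 × 0.68 = 0.43452
P(at least one) = 1 − 0.43452 = 0.56548

0.56548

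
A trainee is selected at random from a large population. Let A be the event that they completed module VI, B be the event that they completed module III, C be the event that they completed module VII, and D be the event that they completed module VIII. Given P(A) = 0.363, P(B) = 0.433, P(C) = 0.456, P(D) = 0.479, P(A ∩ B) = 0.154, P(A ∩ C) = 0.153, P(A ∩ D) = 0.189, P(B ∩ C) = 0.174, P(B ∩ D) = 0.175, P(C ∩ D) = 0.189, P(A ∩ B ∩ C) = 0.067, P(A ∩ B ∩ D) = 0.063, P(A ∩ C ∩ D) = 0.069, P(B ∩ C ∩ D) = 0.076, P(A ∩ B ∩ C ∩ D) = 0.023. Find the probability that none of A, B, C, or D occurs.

Inclusion–exclusion gives
P(A ∪ B ∪ C ∪ D) = 0.363 + 0.433 + 0.456 + 0.479 − 0.154 − 0.153 − 0.189 − 0.174 − 0.175 − 0.189 + 0.067 + 0.063 + 0.069 + 0.076 − 0.023 = 0.949
P(none) = 1 − 0.949 = 0.051

0.051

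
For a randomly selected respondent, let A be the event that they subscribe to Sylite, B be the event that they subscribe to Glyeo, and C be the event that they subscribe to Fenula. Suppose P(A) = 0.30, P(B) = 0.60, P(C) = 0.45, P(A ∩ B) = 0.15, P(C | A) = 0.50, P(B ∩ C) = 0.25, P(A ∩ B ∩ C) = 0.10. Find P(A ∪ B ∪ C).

0.90

P(A ∩ C) = P(A)·P(C|A) = 0.30 × 0.50 = 0.15
P(A ∪ B ∪ C) = 0.30 + 0.60 + 0.45 − 0.15 − 0.15 − 0.25 + 0.10 = 0.90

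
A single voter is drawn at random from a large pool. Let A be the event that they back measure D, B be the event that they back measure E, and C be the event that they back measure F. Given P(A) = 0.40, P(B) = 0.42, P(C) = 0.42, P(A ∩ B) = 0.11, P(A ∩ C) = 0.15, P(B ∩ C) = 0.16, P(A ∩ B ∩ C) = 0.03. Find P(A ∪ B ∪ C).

0.85

Using inclusion–exclusion:
P(A ∪ B ∪ C) = 0.40 + 0.42 + 0.42 − 0.11 − 0.15 − 0.16 + 0.03 = 0.85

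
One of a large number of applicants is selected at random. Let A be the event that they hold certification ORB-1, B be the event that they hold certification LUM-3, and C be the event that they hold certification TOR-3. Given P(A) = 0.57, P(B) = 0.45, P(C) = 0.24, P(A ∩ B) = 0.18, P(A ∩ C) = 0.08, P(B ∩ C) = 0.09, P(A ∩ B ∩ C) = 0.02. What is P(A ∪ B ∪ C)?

By inclusion-exclusion,
P(A ∪ B ∪ C) = 0.57 + 0.45 + 0.24 − 0.18 − 0.08 − 0.09 + 0.02 = 0.93

0.93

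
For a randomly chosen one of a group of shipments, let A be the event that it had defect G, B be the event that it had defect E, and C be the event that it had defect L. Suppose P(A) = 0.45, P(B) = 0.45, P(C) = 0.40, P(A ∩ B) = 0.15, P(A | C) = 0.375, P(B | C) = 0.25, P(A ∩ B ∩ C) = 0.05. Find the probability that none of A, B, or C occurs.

0.05

P(A ∩ C) = P(C)·P(A|C) = 0.40 × 0.375 = 0.15
P(B ∩ C) = P(C)·P(B|C) = 0.40 × 0.25 = 0.10
Apply inclusion-exclusion:
P(A ∪ B ∪ C) = 0.45 + 0.45 + 0.40 − 0.15 − 0.15 − 0.10 + 0.05 = 0.95
P(none) = 1 − 0.95 = 0.05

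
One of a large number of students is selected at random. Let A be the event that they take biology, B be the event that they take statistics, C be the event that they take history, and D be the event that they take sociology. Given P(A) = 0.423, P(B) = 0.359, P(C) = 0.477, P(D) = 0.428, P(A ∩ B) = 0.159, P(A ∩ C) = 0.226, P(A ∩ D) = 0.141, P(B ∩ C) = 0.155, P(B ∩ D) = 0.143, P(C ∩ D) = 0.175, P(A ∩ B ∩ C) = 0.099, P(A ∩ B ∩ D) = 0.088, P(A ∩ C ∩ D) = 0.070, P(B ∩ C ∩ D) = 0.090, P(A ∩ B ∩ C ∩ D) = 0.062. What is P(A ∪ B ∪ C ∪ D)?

P(A ∪ B ∪ C ∪ D) = 0.423 + 0.359 + 0.477 + 0.428 − 0.159 − 0.226 − 0.141 − 0.155 − 0.143 − 0.175 + 0.099 + 0.088 + 0.070 + 0.090 − 0.062 = 0.973

0.973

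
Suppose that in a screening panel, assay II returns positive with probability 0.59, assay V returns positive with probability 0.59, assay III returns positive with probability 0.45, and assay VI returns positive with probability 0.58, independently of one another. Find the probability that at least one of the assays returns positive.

0.9611689

P(none) = (1 − 0.59) × (1 − 0.59) × (1 − 0.45) × (1 − 0.58) = 0.41 × 0.41 × 0.55 × 0.42 = 0.0388311
P(at least one) = 1 − 0.0388311 = 0.9611689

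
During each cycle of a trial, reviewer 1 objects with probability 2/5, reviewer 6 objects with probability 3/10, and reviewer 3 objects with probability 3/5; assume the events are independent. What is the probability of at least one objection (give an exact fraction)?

104/125

P(none) = (1 − 2/5) × (1 − 3/10) × (1 − 3/5) = 3/5 × 7/10 × 2/5 = 21/125
P(at least one) = 1 − 21/125 = 104/125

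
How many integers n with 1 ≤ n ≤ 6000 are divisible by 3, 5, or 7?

floor(6000/3) + floor(6000/5) + floor(6000/7) − floor(6000/15) − floor(6000/21) − floor(6000/35) + floor(6000/105) = 2000 + 1200 + 857 − 400 − 285 − 171 + 57 = 3258

3258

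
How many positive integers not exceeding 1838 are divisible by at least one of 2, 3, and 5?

1348

919 + 612 + 367 − 306 − 183 − 122 + 61 = 1348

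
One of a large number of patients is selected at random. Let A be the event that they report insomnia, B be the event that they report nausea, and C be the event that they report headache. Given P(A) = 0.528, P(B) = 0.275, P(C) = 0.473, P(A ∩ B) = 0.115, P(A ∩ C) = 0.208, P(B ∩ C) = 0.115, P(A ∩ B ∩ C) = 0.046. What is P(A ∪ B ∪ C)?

0.884

Using inclusion–exclusion:
P(A ∪ B ∪ C) = 0.528 + 0.275 + 0.473 − 0.115 − 0.208 − 0.115 + 0.046 = 0.884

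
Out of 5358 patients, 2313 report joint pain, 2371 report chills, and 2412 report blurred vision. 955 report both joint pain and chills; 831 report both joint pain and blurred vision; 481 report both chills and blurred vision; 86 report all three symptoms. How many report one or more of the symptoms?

N(≥1) = 2313 + 2371 + 2412 − 955 − 831 − 481 + 86 = 4915

4915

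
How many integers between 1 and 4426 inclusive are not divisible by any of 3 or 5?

2361

Inclusion–exclusion gives
1475 + 885 − 295 = 2065
4426 − 2065 = 2361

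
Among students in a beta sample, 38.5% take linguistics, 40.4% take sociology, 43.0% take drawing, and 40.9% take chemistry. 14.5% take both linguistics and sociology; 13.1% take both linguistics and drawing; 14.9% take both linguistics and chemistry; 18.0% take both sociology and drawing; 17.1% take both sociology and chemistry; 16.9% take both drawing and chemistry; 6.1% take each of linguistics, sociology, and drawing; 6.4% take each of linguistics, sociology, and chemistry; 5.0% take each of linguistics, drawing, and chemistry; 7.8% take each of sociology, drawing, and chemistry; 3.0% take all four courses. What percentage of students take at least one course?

By inclusion-exclusion,
P(≥1) = 38.5 + 40.4 + 43.0 + 40.9 − 14.5 − 13.1 − 14.9 − 18.0 − 17.1 − 16.9 + 6.1 + 6.4 + 5.0 + 7.8 − 3.0 = 90.6%

90.6%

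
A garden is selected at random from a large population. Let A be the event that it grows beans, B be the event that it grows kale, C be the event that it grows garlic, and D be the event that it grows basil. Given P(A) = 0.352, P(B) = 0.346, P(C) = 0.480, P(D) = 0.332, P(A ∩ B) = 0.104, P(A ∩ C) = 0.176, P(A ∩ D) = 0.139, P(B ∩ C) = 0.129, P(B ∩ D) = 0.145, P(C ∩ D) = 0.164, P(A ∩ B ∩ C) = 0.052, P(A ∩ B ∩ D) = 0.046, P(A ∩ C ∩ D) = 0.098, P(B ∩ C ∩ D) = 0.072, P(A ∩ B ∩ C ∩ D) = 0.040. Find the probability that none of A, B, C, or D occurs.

0.119

Using inclusion–exclusion:
P(A ∪ B ∪ C ∪ D) = 0.352 + 0.346 + 0.480 + 0.332 − 0.104 − 0.176 − 0.139 − 0.129 − 0.145 − 0.164 + 0.052 + 0.046 + 0.098 + 0.072 − 0.040 = 0.881
P(none) = 1 − 0.881 = 0.119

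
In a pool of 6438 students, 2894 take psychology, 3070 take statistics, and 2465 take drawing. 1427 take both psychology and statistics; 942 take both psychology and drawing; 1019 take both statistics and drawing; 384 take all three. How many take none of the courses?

1013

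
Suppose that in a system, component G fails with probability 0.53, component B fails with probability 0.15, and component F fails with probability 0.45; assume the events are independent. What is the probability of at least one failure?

0.780275

Since the events are independent, P(none) is the product of the individual non-occurrence probabilities.
P(none) = (1 − 0.53) × (1 − 0.15) × (1 − 0.45) = 0.47 × 0.85 × 0.55 = 0.219725
P(at least one) = 1 − 0.219725 = 0.780275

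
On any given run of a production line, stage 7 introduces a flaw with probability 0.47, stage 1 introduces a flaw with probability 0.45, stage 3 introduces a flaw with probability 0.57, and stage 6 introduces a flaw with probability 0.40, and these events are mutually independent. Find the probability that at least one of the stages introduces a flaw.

0.924793

P(none) = (1 − 0.47) × (1 − 0.45) × (1 − 0.57) × (1 − 0.40) = 0.53 × 0.55 × 0.43 × 0.60 = 0.075207
P(at least one) = 1 − 0.075207 = 0.924793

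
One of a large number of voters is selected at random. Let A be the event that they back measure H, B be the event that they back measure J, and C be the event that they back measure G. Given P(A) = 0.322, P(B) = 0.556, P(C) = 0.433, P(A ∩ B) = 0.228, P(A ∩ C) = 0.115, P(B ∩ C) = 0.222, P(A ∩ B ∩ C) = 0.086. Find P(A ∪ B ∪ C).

0.832

P(A ∪ B ∪ C) = 0.322 + 0.556 + 0.433 − 0.228 − 0.115 − 0.222 + 0.086 = 0.832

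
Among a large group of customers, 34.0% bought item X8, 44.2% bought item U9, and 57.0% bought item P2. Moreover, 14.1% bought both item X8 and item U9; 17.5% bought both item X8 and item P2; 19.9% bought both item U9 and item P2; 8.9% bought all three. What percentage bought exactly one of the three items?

58.9%

P(exactly one) = 34.0 + 44.2 + 57.0 − 2·14.1 − 2·17.5 − 2·19.9 + 3·8.9 = 58.9%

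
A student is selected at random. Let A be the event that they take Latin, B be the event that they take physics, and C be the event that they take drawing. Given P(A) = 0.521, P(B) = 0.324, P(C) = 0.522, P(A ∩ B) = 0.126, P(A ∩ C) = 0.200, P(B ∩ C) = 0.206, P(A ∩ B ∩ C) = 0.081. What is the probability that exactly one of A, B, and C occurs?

0.546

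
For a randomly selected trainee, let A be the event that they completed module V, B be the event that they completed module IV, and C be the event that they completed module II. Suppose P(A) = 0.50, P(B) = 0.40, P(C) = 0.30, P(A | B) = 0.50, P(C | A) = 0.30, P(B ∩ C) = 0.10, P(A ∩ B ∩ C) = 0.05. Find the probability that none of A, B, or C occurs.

P(A ∩ B) = P(B)·P(A|B) = 0.40 × 0.50 = 0.20
P(A ∩ C) = P(A)·P(C|A) = 0.50 × 0.30 = 0.15
P(A ∪ B ∪ C) = 0.50 + 0.40 + 0.30 − 0.20 − 0.15 − 0.10 + 0.05 = 0.80
P(none) = 1 − 0.80 = 0.20

0.20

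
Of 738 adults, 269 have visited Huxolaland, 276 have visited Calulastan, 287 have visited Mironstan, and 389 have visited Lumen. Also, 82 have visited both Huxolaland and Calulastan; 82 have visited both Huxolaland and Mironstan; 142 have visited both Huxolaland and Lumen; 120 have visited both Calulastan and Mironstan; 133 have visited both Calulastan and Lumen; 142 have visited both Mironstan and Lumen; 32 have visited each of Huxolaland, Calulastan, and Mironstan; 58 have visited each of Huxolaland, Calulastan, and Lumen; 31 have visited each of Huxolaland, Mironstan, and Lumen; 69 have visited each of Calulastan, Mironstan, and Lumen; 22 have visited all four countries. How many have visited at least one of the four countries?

N(≥1) = 269 + 276 + 287 + 389 − 82 − 82 − 142 − 120 − 133 − 142 + 32 + 58 + 31 + 69 − 22 = 688

688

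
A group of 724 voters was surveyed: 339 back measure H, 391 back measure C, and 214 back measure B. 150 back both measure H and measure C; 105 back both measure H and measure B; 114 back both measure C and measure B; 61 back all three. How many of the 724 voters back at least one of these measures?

636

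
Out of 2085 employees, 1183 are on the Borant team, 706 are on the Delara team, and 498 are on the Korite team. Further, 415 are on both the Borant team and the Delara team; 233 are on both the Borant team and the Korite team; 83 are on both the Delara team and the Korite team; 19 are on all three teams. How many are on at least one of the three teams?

1675

|at least one| = 1183 + 706 + 498 − 415 − 233 − 83 + 19 = 1675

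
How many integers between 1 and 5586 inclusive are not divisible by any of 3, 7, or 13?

1862 + 798 + 429 − 266 − 143 − 61 + 20 = 2639
5586 − 2639 = 2947

2947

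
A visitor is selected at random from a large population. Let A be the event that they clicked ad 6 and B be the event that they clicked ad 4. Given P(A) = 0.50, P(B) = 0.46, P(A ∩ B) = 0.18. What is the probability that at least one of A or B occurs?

P(A ∪ B) = 0.50 + 0.46 − 0.18 = 0.78

0.78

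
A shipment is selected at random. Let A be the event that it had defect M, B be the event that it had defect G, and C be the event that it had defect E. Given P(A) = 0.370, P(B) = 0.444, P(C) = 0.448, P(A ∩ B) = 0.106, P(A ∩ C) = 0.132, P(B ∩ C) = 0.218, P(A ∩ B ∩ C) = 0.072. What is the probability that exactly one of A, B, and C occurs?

Using the inclusion–exclusion count for exactly one event:
P(exactly one) = 0.370 + 0.444 + 0.448 − 2·0.106 − 2·0.132 − 2·0.218 + 3·0.072 = 0.566

0.566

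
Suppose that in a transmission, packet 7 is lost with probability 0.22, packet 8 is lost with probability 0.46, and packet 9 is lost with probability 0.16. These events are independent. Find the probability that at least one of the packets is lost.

P(none) = (1 − 0.22) × (1 − 0.46) × (1 − 0.16) = 0.78 × 0.54 × 0.84 = 0.353808
P(at least one) = 1 − 0.353808 = 0.646192

0.646192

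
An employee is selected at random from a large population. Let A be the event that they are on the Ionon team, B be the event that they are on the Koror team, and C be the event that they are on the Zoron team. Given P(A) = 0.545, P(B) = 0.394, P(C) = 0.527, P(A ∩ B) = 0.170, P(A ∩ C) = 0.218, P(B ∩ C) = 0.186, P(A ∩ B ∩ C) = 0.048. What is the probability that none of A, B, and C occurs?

By inclusion–exclusion:
P(A ∪ B ∪ C) = 0.545 + 0.394 + 0.527 − 0.170 − 0.218 − 0.186 + 0.048 = 0.940
P(none) = 1 − 0.940 = 0.060

0.060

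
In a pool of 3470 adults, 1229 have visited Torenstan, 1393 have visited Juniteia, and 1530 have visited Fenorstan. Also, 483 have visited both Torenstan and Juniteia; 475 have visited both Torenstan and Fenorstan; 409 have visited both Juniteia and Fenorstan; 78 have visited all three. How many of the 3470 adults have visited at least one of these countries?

N(≥1) = 1229 + 1393 + 1530 − 483 − 475 − 409 + 78 = 2863

2863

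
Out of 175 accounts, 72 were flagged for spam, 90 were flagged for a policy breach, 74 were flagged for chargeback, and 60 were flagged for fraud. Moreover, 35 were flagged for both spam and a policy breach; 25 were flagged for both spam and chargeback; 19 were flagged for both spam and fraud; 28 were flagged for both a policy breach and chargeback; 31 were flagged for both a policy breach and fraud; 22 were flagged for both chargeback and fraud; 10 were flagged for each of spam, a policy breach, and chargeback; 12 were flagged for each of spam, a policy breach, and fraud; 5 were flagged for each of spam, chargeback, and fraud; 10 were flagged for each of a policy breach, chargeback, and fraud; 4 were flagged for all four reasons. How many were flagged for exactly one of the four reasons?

By inclusion–exclusion (exactly-one form):
|exactly one| = 72 + 90 + 74 + 60 − 2·35 − 2·25 − 2·19 − 2·28 − 2·31 − 2·22 + 3·10 + 3·12 + 3·5 + 3·10 − 4·4 = 71

71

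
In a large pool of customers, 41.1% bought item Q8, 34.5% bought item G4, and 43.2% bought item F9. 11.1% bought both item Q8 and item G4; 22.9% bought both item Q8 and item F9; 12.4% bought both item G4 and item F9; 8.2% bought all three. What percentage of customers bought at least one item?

80.6%

P(≥1) = 41.1 + 34.5 + 43.2 − 11.1 − 22.9 − 12.4 + 8.2 = 80.6%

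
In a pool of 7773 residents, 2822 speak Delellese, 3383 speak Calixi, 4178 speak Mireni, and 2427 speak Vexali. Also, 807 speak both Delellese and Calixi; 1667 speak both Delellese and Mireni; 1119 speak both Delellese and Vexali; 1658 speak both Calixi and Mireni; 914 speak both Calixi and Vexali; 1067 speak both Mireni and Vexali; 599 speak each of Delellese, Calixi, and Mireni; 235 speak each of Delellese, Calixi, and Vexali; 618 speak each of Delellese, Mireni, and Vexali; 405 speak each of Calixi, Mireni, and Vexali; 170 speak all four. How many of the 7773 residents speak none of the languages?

508

By inclusion-exclusion,
|union| = 2822 + 3383 + 4178 + 2427 − 807 − 1667 − 1119 − 1658 − 914 − 1067 + 599 + 235 + 618 + 405 − 170 = 7265
None: 7773 − 7265 = 508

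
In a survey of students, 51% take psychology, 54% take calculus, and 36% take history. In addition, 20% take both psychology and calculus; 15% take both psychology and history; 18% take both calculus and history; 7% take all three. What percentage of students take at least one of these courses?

P(union) = 51 + 54 + 36 − 20 − 15 − 18 + 7 = 95%

95%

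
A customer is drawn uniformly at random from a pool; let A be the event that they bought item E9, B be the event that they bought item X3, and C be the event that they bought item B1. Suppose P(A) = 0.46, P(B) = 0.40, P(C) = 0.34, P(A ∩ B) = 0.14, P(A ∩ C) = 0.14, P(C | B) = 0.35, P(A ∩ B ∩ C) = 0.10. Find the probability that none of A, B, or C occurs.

0.12

P(B ∩ C) = P(B)·P(C|B) = 0.40 × 0.35 = 0.14
Inclusion–exclusion gives
P(A ∪ B ∪ C) = 0.46 + 0.40 + 0.34 − 0.14 − 0.14 − 0.14 + 0.10 = 0.88
P(none) = 1 − 0.88 = 0.12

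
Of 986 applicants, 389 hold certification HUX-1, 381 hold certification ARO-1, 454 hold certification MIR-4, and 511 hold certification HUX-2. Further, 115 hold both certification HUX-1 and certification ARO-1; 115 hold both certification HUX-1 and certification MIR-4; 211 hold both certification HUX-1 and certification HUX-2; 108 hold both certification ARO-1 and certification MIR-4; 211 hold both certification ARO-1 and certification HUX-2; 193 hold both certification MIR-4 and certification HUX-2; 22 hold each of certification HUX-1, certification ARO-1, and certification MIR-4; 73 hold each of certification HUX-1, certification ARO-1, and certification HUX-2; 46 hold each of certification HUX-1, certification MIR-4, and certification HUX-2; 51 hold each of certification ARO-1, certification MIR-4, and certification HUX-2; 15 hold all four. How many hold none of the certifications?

By inclusion-exclusion,
N(≥1) = 389 + 381 + 454 + 511 − 115 − 115 − 211 − 108 − 211 − 193 + 22 + 73 + 46 + 51 − 15 = 959
None: 986 − 959 = 27

27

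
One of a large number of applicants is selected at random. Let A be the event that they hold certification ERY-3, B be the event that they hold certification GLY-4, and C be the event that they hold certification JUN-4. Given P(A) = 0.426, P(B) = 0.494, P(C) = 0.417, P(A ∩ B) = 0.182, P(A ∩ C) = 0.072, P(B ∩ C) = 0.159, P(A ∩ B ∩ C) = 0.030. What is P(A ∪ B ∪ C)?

0.954

By inclusion-exclusion,
P(A ∪ B ∪ C) = 0.426 + 0.494 + 0.417 − 0.182 − 0.072 − 0.159 + 0.030 = 0.954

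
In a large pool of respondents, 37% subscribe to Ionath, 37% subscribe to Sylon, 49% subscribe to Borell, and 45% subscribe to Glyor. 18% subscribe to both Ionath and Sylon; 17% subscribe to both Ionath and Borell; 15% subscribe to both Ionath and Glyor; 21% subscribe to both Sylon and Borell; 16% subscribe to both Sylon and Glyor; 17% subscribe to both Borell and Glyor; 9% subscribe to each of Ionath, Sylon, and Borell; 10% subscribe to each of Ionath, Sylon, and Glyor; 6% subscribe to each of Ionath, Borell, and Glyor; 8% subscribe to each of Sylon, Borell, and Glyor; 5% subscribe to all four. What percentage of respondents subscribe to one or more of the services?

92%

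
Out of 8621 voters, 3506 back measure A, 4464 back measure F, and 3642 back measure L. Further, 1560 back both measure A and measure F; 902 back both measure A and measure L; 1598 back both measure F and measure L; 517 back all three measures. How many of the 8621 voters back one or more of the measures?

8069

|union| = 3506 + 4464 + 3642 − 1560 − 902 − 1598 + 517 = 8069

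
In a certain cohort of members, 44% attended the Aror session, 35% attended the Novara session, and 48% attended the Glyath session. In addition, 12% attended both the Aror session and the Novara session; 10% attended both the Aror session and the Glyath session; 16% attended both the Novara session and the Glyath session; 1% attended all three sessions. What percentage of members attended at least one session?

90%

Using inclusion–exclusion:
P(union) = 44 + 35 + 48 − 12 − 10 − 16 + 1 = 90%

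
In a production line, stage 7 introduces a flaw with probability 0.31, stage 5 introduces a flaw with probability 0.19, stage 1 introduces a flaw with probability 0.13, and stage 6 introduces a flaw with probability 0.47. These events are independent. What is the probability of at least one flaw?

0.74229121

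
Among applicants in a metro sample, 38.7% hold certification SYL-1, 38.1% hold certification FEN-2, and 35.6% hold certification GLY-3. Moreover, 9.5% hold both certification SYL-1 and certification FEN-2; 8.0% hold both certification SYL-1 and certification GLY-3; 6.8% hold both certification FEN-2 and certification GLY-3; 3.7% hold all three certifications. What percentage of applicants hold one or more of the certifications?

P(union) = 38.7 + 38.1 + 35.6 − 9.5 − 8.0 − 6.8 + 3.7 = 91.8%

91.8%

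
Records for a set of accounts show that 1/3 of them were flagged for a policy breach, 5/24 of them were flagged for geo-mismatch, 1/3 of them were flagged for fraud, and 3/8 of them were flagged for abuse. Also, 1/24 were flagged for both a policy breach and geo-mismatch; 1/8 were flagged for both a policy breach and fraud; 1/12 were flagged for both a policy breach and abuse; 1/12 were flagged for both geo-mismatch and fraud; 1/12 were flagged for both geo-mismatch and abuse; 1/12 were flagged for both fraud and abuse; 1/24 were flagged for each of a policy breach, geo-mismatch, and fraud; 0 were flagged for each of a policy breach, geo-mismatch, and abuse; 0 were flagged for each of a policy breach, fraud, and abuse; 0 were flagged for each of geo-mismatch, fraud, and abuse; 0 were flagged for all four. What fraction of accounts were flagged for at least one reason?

19/24

Apply inclusion-exclusion:
P(≥1) = 1/3 + 5/24 + 1/3 + 3/8 − 1/24 − 1/8 − 1/12 − 1/12 − 1/12 − 1/12 + 1/24 + 0 + 0 + 0 − 0 = 19/24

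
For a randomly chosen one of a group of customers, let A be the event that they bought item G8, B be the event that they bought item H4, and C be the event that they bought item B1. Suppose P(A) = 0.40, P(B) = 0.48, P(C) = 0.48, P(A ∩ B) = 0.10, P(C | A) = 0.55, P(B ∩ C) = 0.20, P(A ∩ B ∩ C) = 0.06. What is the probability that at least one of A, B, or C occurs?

0.90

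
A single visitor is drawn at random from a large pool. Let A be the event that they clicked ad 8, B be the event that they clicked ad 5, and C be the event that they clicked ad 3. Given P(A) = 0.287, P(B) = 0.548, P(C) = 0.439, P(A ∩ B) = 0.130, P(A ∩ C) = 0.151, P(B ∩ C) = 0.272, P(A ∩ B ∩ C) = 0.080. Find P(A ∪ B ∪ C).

0.801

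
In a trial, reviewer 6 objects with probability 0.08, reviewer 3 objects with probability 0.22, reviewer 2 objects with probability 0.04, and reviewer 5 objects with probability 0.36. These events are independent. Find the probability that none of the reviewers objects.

0.44089344

P(none) = (1 − 0.08) × (1 − 0.22) × (1 − 0.04) × (1 − 0.36) = 0.92 × 0.78 × 0.96 × 0.64 = 0.44089344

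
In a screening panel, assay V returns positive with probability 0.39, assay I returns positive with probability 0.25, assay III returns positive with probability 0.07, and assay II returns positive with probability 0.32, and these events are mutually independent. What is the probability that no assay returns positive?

0.289323

P(none) = (1 − 0.39) × (1 − 0.25) × (1 − 0.07) × (1 − 0.32) = 0.61 × 0.75 × 0.93 × 0.68 = 0.289323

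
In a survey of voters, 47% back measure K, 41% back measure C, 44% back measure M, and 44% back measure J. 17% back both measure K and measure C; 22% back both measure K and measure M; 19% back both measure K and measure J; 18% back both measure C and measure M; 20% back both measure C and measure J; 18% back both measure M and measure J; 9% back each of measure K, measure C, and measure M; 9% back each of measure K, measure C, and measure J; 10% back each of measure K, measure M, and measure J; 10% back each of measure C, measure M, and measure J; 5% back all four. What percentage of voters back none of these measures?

5%

P(union) = 47 + 41 + 44 + 44 − 17 − 22 − 19 − 18 − 20 − 18 + 9 + 9 + 10 + 10 − 5 = 95%
P(none) = 100% − 95% = 5%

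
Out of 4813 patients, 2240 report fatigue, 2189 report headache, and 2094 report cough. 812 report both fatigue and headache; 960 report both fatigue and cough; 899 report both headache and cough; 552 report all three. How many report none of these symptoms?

|at least one| = 2240 + 2189 + 2094 − 812 − 960 − 899 + 552 = 4404
None: 4813 − 4404 = 409

409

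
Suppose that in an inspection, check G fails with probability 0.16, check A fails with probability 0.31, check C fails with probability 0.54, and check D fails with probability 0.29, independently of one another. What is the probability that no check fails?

Independence gives P(none) = ∏(1 − pᵢ).
P(none) = (1 − 0.16) × (1 − 0.31) × (1 − 0.54) × (1 − 0.29) = 0.84 × 0.69 × 0.46 × 0.71 = 0.18929736

0.18929736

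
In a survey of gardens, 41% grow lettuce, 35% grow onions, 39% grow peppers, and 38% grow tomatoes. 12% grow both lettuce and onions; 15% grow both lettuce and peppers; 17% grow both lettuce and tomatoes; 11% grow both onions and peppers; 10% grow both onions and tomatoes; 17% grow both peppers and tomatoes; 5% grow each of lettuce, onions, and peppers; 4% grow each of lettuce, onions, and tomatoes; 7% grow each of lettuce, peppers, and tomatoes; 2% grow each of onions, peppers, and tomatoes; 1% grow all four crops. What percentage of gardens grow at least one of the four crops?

88%

Using inclusion–exclusion:
P(at least one) = 41 + 35 + 39 + 38 − 12 − 15 − 17 − 11 − 10 − 17 + 5 + 4 + 7 + 2 − 1 = 88%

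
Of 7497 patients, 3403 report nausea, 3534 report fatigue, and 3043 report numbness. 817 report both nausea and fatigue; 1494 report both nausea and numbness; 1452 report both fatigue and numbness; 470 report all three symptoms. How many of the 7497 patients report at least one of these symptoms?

6687

Using inclusion–exclusion:
|at least one| = 3403 + 3534 + 3043 − 817 − 1494 − 1452 + 470 = 6687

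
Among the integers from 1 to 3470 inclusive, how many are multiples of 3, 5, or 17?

1728

Using inclusion–exclusion:
floor(3470/3) + floor(3470/5) + floor(3470/17) − floor(3470/15) − floor(3470/51) − floor(3470/85) + floor(3470/255) = 1156 + 694 + 204 − 231 − 68 − 40 + 13 = 1728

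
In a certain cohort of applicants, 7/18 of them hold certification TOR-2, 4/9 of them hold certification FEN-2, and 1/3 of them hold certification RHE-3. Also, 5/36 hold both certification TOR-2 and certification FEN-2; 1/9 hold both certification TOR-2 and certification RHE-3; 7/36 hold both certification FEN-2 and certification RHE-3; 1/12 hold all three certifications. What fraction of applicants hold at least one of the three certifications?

29/36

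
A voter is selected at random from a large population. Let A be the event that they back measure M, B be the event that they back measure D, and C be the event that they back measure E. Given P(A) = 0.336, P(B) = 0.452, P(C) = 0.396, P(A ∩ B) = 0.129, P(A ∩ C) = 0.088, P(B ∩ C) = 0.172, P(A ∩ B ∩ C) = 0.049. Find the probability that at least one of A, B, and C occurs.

P(A ∪ B ∪ C) = 0.336 + 0.452 + 0.396 − 0.129 − 0.088 − 0.172 + 0.049 = 0.844

0.844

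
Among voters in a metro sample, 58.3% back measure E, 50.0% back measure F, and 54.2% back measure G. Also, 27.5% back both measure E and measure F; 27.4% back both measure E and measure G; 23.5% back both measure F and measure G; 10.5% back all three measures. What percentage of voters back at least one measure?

By inclusion-exclusion,
P(union) = 58.3 + 50.0 + 54.2 − 27.5 − 27.4 − 23.5 + 10.5 = 94.6%

94.6%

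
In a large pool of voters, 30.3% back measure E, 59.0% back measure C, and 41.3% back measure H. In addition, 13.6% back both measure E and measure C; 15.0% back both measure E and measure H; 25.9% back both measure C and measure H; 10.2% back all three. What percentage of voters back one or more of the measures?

86.3%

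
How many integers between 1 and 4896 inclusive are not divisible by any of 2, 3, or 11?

1483

By inclusion-exclusion,
2448 + 1632 + 445 − 816 − 222 − 148 + 74 = 3413
4896 − 3413 = 1483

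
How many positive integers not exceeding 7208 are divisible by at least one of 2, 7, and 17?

4301

floor(7208/2) + floor(7208/7) + floor(7208/17) − floor(7208/14) − floor(7208/34) − floor(7208/119) + floor(7208/238) = 3604 + 1029 + 424 − 514 − 212 − 60 + 30 = 4301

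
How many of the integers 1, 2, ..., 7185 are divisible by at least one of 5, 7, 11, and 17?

By inclusion–exclusion:
1437 + 1026 + 653 + 422 − 205 − 130 − 84 − 93 − 60 − 38 + 18 + 12 + 7 + 5 − 1 = 2969

2969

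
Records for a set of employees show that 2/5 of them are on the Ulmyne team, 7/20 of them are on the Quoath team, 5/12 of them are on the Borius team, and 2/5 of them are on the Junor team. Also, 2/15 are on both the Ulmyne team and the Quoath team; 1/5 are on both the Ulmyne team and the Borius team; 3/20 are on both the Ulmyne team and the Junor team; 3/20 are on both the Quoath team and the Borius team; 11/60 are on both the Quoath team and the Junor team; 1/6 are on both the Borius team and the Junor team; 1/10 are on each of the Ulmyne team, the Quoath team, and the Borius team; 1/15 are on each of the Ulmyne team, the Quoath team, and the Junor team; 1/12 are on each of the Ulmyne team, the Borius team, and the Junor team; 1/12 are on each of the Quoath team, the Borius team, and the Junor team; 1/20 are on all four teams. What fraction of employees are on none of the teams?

2/15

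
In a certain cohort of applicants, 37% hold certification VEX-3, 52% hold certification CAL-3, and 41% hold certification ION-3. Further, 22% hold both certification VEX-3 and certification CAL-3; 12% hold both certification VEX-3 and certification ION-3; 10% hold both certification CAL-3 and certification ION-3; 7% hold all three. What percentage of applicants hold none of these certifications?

Apply inclusion-exclusion:
P(at least one) = 37 + 52 + 41 − 22 − 12 − 10 + 7 = 93%
P(none) = 100% − 93% = 7%

7%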